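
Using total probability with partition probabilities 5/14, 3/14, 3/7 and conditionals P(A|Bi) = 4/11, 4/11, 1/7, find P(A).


P(A) = P(A|B1)P(B1) + P(A|B2)P(B2) + P(A|B3)P(B3)
= 4/11*5/14 + 4/11*3/14 + 1/7*3/7
= 10/77 + 6/77 + 3/49 = 145/539

145/539


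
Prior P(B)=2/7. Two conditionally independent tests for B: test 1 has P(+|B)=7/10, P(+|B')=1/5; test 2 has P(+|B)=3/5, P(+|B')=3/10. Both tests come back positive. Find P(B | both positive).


After test 1: P(+) = 7/10*2/7 + 1/5*5/7 = 12/35
P(B|+) = (1/5)/(12/35) = 7/12
After test 2 (use post1 as new prior): P(+) = 3/5*7/12 + 3/10*5/12 = 19/40
P(B|+,+) = (7/20)/(19/40) = 14/19

14/19


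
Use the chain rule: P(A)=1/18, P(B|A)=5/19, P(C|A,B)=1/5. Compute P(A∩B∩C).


P(A∩B∩C) = P(A) * P(B|A) * P(C|A∩B)
= 1/18 * 5/19 * 1/5
= 5/342 * 1/5 = 1/342

1/342


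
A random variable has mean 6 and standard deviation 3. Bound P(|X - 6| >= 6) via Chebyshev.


k = 6/3 = 2
Chebyshev: P(|X-mu| >= k*sigma) <= 1/k^2 = 1/2^2 = 1/4

1/4


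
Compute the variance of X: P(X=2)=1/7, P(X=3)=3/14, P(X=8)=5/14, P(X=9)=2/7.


E[X] = 89/14, E[X^2] = 97/2
Var(X) = E[X^2] - (E[X])^2 = 97/2 - (89/14)^2 = 1585/196

1585/196


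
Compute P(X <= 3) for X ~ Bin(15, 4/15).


P(X<=3) = P(X=0) + P(X=1) + P(X=2) + P(X=3)
= 4177248169415651/437893890380859375 + 1518999334332964/29192926025390625 + 3866543760120272/29192926025390625 + 18278206866023104/87578778076171875
= 176351428916329711/437893890380859375

176351428916329711/437893890380859375


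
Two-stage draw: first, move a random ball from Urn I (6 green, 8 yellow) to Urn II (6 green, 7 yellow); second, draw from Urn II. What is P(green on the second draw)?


P(transfer green) = 6/14 = 3/7; P(transfer yellow) = 4/7
If green transferred: Urn II has 7 green of 14, so P(green|green moved) = 1/2
If yellow transferred: Urn II has 6 green of 14, so P(green|yellow moved) = 3/7
By total probability: P(green) = 3/7*1/2 + 4/7*3/7 = 45/98

45/98


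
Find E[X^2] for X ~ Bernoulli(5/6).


For Bernoulli: X in {0,1}
E[X^2] = 0^2*(1-5/6) + 1^2*5/6 = 5/6

5/6


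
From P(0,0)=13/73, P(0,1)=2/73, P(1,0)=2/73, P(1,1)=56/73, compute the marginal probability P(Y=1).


P(Y=1) = P(0,1)+P(1,1) = 2/73 + 56/73 = 58/73

58/73


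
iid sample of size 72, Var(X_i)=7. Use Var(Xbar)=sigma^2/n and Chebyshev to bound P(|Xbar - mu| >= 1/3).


Var(Xbar) = Var(X)/n = 7/72
Chebyshev: P(|Xbar-mu| >= 1/3) <= Var(Xbar)/(1/3)^2 = (7/72)/(1/9) = 7/8

7/8


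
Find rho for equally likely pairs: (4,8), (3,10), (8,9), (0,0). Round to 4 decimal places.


Cov(X,Y) = 8.1875, Var(X) = 8.1875, Var(Y) = 15.6875
rho = Cov/(sqrt(VarX)*sqrt(VarY)) = 0.7224

0.7224


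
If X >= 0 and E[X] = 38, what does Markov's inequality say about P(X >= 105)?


Markov: P(X >= a) <= E[X]/a
P(X >= 105) <= 38/105

38/105


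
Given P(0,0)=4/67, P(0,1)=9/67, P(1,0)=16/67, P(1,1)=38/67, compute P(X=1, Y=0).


Read from table: P(X=1, Y=0) = 16/67

16/67


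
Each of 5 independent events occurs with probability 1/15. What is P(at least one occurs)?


P(at least one) = 1 - P(none)
P(none) = (1 - 1/15)^5 = (14/15)^5 = 537824/759375
P(at least one) = 1 - 537824/759375 = 221551/759375

221551/759375


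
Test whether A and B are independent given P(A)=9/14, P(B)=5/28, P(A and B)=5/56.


P(A)*P(B) = 9/14*5/28 = 45/392
P(A∩B) = 5/56 != 45/392, so not independent

No, A and B are not independent


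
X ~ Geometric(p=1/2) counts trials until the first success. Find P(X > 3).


P(X > 3) = P(first 3 trials all fail) = (1-p)^3 = (1/2)^3 = 1/8

1/8


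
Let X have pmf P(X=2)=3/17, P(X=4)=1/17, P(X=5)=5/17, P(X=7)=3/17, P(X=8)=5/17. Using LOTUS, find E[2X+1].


E[2X+1] = sum(g(x)*P(x))
= 5*3/17 + 9*1/17 + 11*5/17 + 15*3/17 + 17*5/17
= 209/17

209/17


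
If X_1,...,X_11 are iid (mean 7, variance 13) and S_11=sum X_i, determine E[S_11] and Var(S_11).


E[S_n] = n*mu = 11*7 = 77
Var(S_n) = n*sigma^2 = 11*13 = 143

E[S_11]=77, Var(S_11)=143


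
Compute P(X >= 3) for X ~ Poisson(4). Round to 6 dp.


P(X>=3) = 1 - P(X<=2) = 1 - (e^(-4)*4^0/0! + e^(-4)*4^1/1! + e^(-4)*4^2/2!)
≈ 1 - (0.0183156389 + 0.0732625556 + 0.1465251111)
= 1 - 0.2381033056 = 0.7618966944
≈ 0.761897

0.761897


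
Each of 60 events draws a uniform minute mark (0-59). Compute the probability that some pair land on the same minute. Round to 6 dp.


P(all different) = prod((60-i)/60 for i=0..59) = 0.000000
P(at least one match) = 1 - 0.000000 = 1.000000

1.000000


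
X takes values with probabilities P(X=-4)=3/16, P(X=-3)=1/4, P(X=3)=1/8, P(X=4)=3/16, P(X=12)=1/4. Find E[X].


E[X] = sum(x * P(x))
= -4*3/16 - 3*1/4 + 3*1/8 + 4*3/16 + 12*1/4
= 21/8

21/8


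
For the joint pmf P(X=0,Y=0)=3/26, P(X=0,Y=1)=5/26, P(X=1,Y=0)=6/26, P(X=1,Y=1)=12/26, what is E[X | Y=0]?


P(Y=0) = 9/26
E[X|Y=0] = (0*3 + 1*6)/9 = 6/9 = 2/3

2/3


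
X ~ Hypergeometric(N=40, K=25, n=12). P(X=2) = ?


P(X=2) = C(25,2)*C(15,10) / C(40,12)
= 300*3003 / 5586853480
= 900900/5586853480 = 3465/21487898

3465/21487898


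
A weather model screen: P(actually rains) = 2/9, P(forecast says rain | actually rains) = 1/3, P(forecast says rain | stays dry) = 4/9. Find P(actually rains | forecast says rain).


P(A) = P(A|B)P(B) + P(A|B')P(B') = 1/3*2/9 + 4/9*7/9 = 34/81
P(B|A) = P(A|B)P(B)/P(A) = (2/27)/(34/81) = 3/17

3/17


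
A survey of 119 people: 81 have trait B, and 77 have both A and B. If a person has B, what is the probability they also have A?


P(A|B) = P(A∩B)/P(B) = (77/119)/(81/119) = 77/81

77/81


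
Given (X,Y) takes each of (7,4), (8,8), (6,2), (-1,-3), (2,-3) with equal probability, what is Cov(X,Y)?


E[X]=22/5, E[Y]=8/5, E[XY]=101/5
Cov(X,Y) = E[XY] - E[X]E[Y] = 101/5 - 22/5*8/5 = 329/25

329/25


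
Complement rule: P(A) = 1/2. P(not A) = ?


P(A') = 1 - P(A) = 1 - 1/2 = 1/2

1/2


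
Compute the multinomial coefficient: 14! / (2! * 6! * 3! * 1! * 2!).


14! = 87178291200
Denominator: 2!=2 * 6!=720 * 3!=6 * 1!=1 * 2!=2
Coefficient = 87178291200 / 17280 = 5045040

5045040


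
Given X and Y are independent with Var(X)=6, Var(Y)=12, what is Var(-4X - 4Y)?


Independence => Cov(X,Y)=0
Var(-4X - 4Y) = (-4)^2*Var(X) + (-4)^2*Var(Y)
= 16*6 + 16*12 = 288

288


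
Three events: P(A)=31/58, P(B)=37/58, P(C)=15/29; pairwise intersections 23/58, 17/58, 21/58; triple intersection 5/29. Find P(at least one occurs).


P(A∪B∪C) = P(A)+P(B)+P(C) - P(AB)-P(AC)-P(BC) + P(ABC)
= 31/58+37/58+15/29 - 23/58-17/58-21/58 + 5/29
= 47/58

47/58


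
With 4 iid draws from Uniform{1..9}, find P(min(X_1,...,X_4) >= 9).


P(min >= 9) = P(all X_i >= 9) = (P(X_1 >= 9))^4
= (1/9)^4 = 1/6561

1/6561


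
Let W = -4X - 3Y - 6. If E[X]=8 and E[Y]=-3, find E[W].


E[-4X - 3Y - 6] = -4*E[X] - 3*E[Y] - 6
= (-4)*(8) + (-3)*(-3) + (-6)
= -32 + 9 - 6 = -29

-29


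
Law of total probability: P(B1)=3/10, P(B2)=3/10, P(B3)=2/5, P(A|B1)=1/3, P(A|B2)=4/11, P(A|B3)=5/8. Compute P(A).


P(A) = P(A|B1)P(B1) + P(A|B2)P(B2) + P(A|B3)P(B3)
= 1/3*3/10 + 4/11*3/10 + 5/8*2/5
= 1/10 + 6/55 + 1/4 = 101/220

101/220


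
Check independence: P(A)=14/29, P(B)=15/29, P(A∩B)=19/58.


P(A)*P(B) = 14/29*15/29 = 210/841
P(A∩B) = 19/58 != 210/841, so not independent

No, A and B are not independent


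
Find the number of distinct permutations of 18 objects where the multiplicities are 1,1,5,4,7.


18! = 6402373705728000
Denominator: 1!=1 * 1!=1 * 5!=120 * 4!=24 * 7!=5040
Coefficient = 6402373705728000 / 14515200 = 441080640

441080640


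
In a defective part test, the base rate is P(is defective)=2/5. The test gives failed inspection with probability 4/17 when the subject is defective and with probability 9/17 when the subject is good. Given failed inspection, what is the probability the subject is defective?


P(A) = P(A|B)P(B) + P(A|B')P(B') = 4/17*2/5 + 9/17*3/5 = 7/17
P(B|A) = P(A|B)P(B)/P(A) = (8/85)/(7/17) = 8/35

8/35


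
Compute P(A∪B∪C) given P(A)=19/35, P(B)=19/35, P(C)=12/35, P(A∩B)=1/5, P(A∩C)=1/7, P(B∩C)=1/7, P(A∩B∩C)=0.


P(A∪B∪C) = P(A)+P(B)+P(C) - P(AB)-P(AC)-P(BC) + P(ABC)
= 19/35+19/35+12/35 - 1/5-1/7-1/7 + 0
= 33/35

33/35


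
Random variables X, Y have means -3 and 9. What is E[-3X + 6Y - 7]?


E[-3X + 6Y - 7] = -3*E[X] + 6*E[Y] - 7
= (-3)*(-3) + (6)*(9) + (-7)
= 9 + 54 - 7 = 56

56


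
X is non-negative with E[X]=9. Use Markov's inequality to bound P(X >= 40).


Markov: P(X >= a) <= E[X]/a
P(X >= 40) <= 9/40

9/40


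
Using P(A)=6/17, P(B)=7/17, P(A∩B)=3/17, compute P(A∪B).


P(A∪B) = P(A) + P(B) - P(A∩B)
= 6/17 + 7/17 - 3/17 = 10/17

10/17


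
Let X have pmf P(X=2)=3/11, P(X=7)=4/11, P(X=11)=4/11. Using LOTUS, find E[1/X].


E[1/X] = sum(g(x)*P(x))
= 1/2*3/11 + 1/7*4/11 + 1/11*4/11
= 375/1694

375/1694


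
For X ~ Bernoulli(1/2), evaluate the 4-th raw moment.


For Bernoulli: X in {0,1}
E[X^4] = 0^4*(1-1/2) + 1^4*1/2 = 1/2

1/2


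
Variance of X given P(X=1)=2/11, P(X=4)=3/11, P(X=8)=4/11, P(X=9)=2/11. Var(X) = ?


E[X] = 64/11, E[X^2] = 468/11
Var(X) = E[X^2] - (E[X])^2 = 468/11 - (64/11)^2 = 1052/121

1052/121


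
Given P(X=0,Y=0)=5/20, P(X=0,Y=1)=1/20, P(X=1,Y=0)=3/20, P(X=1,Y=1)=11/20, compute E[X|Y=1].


P(Y=1) = 12/20
E[X|Y=1] = (0*1 + 1*11)/12 = 11/12

11/12


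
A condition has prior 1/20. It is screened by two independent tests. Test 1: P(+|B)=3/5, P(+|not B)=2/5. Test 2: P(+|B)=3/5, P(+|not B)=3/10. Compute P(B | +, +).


After test 1: P(+) = 3/5*1/20 + 2/5*19/20 = 41/100
P(B|+) = (3/100)/(41/100) = 3/41
After test 2 (use post1 as new prior): P(+) = 3/5*3/41 + 3/10*38/41 = 66/205
P(B|+,+) = (9/205)/(66/205) = 3/22

3/22


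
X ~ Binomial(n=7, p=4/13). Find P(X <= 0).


P(X<=0) = P(X=0)
= 4782969/62748517
= 4782969/62748517

4782969/62748517


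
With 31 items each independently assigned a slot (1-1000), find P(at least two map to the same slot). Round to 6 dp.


P(all different) = prod((1000-i)/1000 for i=0..30) = 0.625127
P(at least one match) = 1 - 0.625127 = 0.374873

0.374873


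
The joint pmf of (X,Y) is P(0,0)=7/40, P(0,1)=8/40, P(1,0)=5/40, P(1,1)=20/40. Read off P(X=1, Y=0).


Read from table: P(X=1, Y=0) = 5/40 = 1/8

1/8


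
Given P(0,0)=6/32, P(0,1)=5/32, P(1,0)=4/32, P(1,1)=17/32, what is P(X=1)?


P(X=1) = P(1,0)+P(1,1) = 4/32 + 17/32 = 21/32

21/32


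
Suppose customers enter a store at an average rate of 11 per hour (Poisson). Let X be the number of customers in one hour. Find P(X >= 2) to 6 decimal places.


P(X>=2) = 1 - P(X<=1) = 1 - (e^(-11)*11^0/0! + e^(-11)*11^1/1!)
≈ 1 - (0.0000167017 + 0.0001837187)
= 1 - 0.0002004204 = 0.9997995796
≈ 0.999800

0.999800


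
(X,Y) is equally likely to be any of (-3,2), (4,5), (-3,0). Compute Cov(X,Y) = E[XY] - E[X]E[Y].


E[X]=-2/3, E[Y]=7/3, E[XY]=14/3
Cov(X,Y) = E[XY] - E[X]E[Y] = 14/3 + 2/3*7/3 = 56/9

56/9


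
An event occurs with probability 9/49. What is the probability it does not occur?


P(A') = 1 - P(A) = 1 - 9/49 = 40/49

40/49


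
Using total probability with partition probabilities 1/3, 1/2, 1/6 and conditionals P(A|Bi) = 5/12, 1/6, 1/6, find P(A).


P(A) = P(A|B1)P(B1) + P(A|B2)P(B2) + P(A|B3)P(B3)
= 5/12*1/3 + 1/6*1/2 + 1/6*1/6
= 5/36 + 1/12 + 1/36 = 1/4

1/4


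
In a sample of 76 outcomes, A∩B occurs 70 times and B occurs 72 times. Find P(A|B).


P(A|B) = P(A∩B)/P(B) = (70/76)/(72/76) = 70/72 = 35/36

35/36


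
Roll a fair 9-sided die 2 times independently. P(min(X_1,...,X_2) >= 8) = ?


P(min >= 8) = P(all X_i >= 8) = (P(X_1 >= 8))^2
= (2/9)^2 = 4/81

4/81


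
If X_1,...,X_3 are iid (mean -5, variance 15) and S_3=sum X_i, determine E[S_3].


E[S_n] = n*E[X_1] = 3*-5 = -15

-15


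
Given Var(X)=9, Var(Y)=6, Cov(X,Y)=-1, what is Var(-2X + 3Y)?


Var(-2X + 3Y) = (-2)^2*Var(X) + 3^2*Var(Y) + 2*(-2)*3*Cov(X,Y)
= 4*9 + 9*6 - 12*(-1)
= 36 + 54 + 12 = 102

102


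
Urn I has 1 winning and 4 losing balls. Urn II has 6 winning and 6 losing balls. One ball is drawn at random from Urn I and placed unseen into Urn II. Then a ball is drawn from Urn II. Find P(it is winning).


P(transfer winning) = 1/5; P(transfer losing) = 4/5
If winning transferred: Urn II has 7 winning of 13, so P(winning|winning moved) = 7/13
If losing transferred: Urn II has 6 winning of 13, so P(winning|losing moved) = 6/13
By total probability: P(winning) = 1/5*7/13 + 4/5*6/13 = 31/65

31/65


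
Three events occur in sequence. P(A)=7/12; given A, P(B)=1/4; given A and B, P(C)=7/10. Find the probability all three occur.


P(A∩B∩C) = P(A) * P(B|A) * P(C|A∩B)
= 7/12 * 1/4 * 7/10
= 7/48 * 7/10 = 49/480

49/480


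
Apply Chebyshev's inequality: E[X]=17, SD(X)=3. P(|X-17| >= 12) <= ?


k = 12/3 = 4
Chebyshev: P(|X-mu| >= k*sigma) <= 1/k^2 = 1/4^2 = 1/16

1/16


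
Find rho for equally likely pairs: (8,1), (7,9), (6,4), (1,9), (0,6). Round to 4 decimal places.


Cov(X,Y) = -4.7200, Var(X) = 10.6400, Var(Y) = 9.3600
rho = Cov/(sqrt(VarX)*sqrt(VarY)) = -0.4730

-0.4730


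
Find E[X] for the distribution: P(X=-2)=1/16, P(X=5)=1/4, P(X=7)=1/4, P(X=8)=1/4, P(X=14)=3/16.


E[X] = sum(x * P(x))
= -2*1/16 + 5*1/4 + 7*1/4 + 8*1/4 + 14*3/16
= 15/2

15/2


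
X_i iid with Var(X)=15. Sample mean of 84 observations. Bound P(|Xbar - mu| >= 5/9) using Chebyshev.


Var(Xbar) = Var(X)/n = 15/84
Chebyshev: P(|Xbar-mu| >= 5/9) <= Var(Xbar)/(5/9)^2 = (5/28)/(25/81) = 81/140

81/140


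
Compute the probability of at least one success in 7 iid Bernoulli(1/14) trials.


P(at least one) = 1 - P(none)
P(none) = (1 - 1/14)^7 = (13/14)^7 = 62748517/105413504
P(at least one) = 1 - 62748517/105413504 = 42664987/105413504

42664987/105413504


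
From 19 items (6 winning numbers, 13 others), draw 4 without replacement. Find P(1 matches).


P(X=1) = C(6,1)*C(13,3) / C(19,4)
= 6*286 / 3876
= 1716/3876 = 143/323

143/323


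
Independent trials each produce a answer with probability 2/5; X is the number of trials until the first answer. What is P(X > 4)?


P(X > 4) = P(first 4 trials all fail) = (1-p)^4 = (3/5)^4 = 81/625

81/625


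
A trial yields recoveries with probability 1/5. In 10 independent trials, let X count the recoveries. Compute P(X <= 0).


P(X<=0) = P(X=0)
= 1048576/9765625
= 1048576/9765625

1048576/9765625


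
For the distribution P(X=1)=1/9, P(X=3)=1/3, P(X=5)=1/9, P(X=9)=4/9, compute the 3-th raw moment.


E[X^3] = sum(x^3 * P(x))
= 1*1/9 + 27*1/3 + 125*1/9 + 729*4/9
= 347

347


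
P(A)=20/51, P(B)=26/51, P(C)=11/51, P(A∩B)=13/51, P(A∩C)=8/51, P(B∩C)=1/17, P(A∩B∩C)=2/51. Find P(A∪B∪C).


P(A∪B∪C) = P(A)+P(B)+P(C) - P(AB)-P(AC)-P(BC) + P(ABC)
= 20/51+26/51+11/51 - 13/51-8/51-1/17 + 2/51
= 35/51

35/51


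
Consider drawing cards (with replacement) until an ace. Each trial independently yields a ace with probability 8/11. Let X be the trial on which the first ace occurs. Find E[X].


For geometric (trials until first success), E[X] = 1/p = 1/(8/11) = 11/8

11/8


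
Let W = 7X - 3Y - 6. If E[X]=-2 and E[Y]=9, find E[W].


E[7X - 3Y - 6] = 7*E[X] - 3*E[Y] - 6
= (7)*(-2) + (-3)*(9) + (-6)
= -14 - 27 - 6 = -47

-47


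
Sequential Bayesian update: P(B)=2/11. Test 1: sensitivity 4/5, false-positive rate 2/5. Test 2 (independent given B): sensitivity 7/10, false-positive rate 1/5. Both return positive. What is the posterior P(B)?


After test 1: P(+) = 4/5*2/11 + 2/5*9/11 = 26/55
P(B|+) = (8/55)/(26/55) = 4/13
After test 2 (use post1 as new prior): P(+) = 7/10*4/13 + 1/5*9/13 = 23/65
P(B|+,+) = (14/65)/(23/65) = 14/23

14/23


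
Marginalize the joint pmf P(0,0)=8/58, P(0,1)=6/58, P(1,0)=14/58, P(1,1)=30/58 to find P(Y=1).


P(Y=1) = P(0,1)+P(1,1) = 6/58 + 30/58 = 36/58 = 18/29

18/29


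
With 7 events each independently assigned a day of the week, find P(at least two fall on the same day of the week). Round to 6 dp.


P(all different) = prod((7-i)/7 for i=0..6) = 0.006120
P(at least one match) = 1 - 0.006120 = 0.993880

0.993880


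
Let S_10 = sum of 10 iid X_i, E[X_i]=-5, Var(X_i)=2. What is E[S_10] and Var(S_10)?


E[S_n] = n*mu = 10*-5 = -50
Var(S_n) = n*sigma^2 = 10*2 = 20

E[S_10]=-50, Var(S_10)=20


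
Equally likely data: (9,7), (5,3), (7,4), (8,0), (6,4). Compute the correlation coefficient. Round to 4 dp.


Cov(X,Y) = 0.8000, Var(X) = 2.0000, Var(Y) = 5.0400
rho = Cov/(sqrt(VarX)*sqrt(VarY)) = 0.2520

0.2520


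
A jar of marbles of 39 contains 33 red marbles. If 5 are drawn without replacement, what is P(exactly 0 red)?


P(X=0) = C(33,0)*C(6,5) / C(39,5)
= 1*6 / 575757
= 6/575757 = 2/191919

2/191919


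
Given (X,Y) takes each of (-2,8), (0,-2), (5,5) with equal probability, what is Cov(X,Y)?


E[X]=1, E[Y]=11/3, E[XY]=3
Cov(X,Y) = E[XY] - E[X]E[Y] = 3 - 1*11/3 = -2/3

-2/3


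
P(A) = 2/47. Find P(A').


P(A') = 1 - P(A) = 1 - 2/47 = 45/47

45/47


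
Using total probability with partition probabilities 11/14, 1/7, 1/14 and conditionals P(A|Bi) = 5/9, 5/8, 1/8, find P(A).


P(A) = P(A|B1)P(B1) + P(A|B2)P(B2) + P(A|B3)P(B3)
= 5/9*11/14 + 5/8*1/7 + 1/8*1/14
= 55/126 + 5/56 + 1/112 = 77/144

77/144


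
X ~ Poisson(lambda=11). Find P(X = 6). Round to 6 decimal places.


P(X=6) = e^(-11) * 11^6 / 6!
≈ 0.00001670170079 * 1771561 / 720
≈ 0.041095

0.041095


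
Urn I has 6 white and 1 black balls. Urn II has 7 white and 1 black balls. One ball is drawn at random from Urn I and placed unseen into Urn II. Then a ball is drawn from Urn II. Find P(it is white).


P(transfer white) = 6/7; P(transfer black) = 1/7
If white transferred: Urn II has 8 white of 9, so P(white|white moved) = 8/9
If black transferred: Urn II has 7 white of 9, so P(white|black moved) = 7/9
By total probability: P(white) = 6/7*8/9 + 1/7*7/9 = 55/63

55/63


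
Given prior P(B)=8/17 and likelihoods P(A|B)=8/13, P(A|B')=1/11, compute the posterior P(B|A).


P(A) = P(A|B)P(B) + P(A|B')P(B') = 8/13*8/17 + 1/11*9/17 = 821/2431
P(B|A) = P(A|B)P(B)/P(A) = (64/221)/(821/2431) = 704/821

704/821


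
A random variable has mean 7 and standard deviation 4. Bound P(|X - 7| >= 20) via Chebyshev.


k = 20/4 = 5
Chebyshev: P(|X-mu| >= k*sigma) <= 1/k^2 = 1/5^2 = 1/25

1/25


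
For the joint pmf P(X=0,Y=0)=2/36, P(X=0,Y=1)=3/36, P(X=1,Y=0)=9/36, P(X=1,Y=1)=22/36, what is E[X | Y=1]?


P(Y=1) = 25/36
E[X|Y=1] = (0*3 + 1*22)/25 = 22/25

22/25


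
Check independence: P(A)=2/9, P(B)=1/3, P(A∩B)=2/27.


P(A)*P(B) = 2/9*1/3 = 2/27
P(A∩B) = 2/27, which equals P(A)P(B), so independent

Yes, A and B are independent


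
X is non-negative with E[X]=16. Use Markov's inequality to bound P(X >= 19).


Markov: P(X >= a) <= E[X]/a
P(X >= 19) <= 16/19

16/19


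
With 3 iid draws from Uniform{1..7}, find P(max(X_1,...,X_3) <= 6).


P(max <= 6) = P(all X_i <= 6) = (P(X_1 <= 6))^3
= (6/7)^3 = 216/343

216/343


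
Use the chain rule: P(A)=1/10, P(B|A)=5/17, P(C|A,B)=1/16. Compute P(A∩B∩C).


P(A∩B∩C) = P(A) * P(B|A) * P(C|A∩B)
= 1/10 * 5/17 * 1/16
= 1/34 * 1/16 = 1/544

1/544


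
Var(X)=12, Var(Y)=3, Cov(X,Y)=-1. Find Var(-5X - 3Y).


Var(-5X - 3Y) = (-5)^2*Var(X) + (-3)^2*Var(Y) + 2*(-5)*(-3)*Cov(X,Y)
= 25*12 + 9*3 + 30*(-1)
= 300 + 27 - 30 = 297

297


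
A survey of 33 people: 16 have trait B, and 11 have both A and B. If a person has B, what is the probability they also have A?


P(A|B) = P(A∩B)/P(B) = (11/33)/(16/33) = 11/16

11/16


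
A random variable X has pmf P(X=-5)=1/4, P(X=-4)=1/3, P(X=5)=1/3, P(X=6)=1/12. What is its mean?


E[X] = sum(x * P(x))
= -5*1/4 - 4*1/3 + 5*1/3 + 6*1/12
= -5/12

-5/12


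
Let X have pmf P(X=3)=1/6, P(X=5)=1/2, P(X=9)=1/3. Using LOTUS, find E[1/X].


E[1/X] = sum(g(x)*P(x))
= 1/3*1/6 + 1/5*1/2 + 1/9*1/3
= 26/135

26/135


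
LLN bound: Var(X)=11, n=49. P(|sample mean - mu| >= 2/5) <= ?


Var(Xbar) = Var(X)/n = 11/49
Chebyshev: P(|Xbar-mu| >= 2/5) <= Var(Xbar)/(2/5)^2 = (11/49)/(4/25) = 275/196
Bound exceeds 1, so trivial bound: 1

1


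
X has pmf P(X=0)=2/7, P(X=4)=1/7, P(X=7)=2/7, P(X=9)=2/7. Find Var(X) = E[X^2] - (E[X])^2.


E[X] = 36/7, E[X^2] = 276/7
Var(X) = E[X^2] - (E[X])^2 = 276/7 - (36/7)^2 = 636/49

636/49


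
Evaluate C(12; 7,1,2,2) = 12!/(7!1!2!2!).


12! = 479001600
Denominator: 7!=5040 * 1!=1 * 2!=2 * 2!=2
Coefficient = 479001600 / 20160 = 23760

23760


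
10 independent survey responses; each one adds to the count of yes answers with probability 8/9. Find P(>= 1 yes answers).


P(at least one) = 1 - P(none)
P(none) = (1 - 8/9)^10 = (1/9)^10 = 1/3486784401
P(at least one) = 1 - 1/3486784401 = 3486784400/3486784401

3486784400/3486784401


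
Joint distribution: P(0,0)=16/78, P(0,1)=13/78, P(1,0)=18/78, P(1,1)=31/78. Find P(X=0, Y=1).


Read from table: P(X=0, Y=1) = 13/78 = 1/6

1/6


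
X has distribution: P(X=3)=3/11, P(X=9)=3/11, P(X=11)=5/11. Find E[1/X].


E[1/X] = sum(g(x)*P(x))
= 1/3*3/11 + 1/9*3/11 + 1/11*5/11
= 59/363

59/363


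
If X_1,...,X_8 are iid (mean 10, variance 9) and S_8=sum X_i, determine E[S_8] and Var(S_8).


E[S_n] = n*mu = 8*10 = 80
Var(S_n) = n*sigma^2 = 8*9 = 72

E[S_8]=80, Var(S_8)=72


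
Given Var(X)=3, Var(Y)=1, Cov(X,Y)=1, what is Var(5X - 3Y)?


Var(5X - 3Y) = 5^2*Var(X) + (-3)^2*Var(Y) + 2*5*(-3)*Cov(X,Y)
= 25*3 + 9*1 - 30*1
= 75 + 9 - 30 = 54

54


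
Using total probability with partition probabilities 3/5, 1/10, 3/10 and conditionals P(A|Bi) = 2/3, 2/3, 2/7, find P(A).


P(A) = P(A|B1)P(B1) + P(A|B2)P(B2) + P(A|B3)P(B3)
= 2/3*3/5 + 2/3*1/10 + 2/7*3/10
= 2/5 + 1/15 + 3/35 = 58/105

58/105


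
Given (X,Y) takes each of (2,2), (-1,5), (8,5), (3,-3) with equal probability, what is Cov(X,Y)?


E[X]=3, E[Y]=9/4, E[XY]=15/2
Cov(X,Y) = E[XY] - E[X]E[Y] = 15/2 - 3*9/4 = 3/4

3/4


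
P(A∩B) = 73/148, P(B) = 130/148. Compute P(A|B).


P(A|B) = P(A∩B)/P(B) = (73/148)/(130/148) = 73/130

73/130


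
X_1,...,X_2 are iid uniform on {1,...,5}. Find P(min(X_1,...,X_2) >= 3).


P(min >= 3) = P(all X_i >= 3) = (P(X_1 >= 3))^2
= (3/5)^2 = 9/25

9/25


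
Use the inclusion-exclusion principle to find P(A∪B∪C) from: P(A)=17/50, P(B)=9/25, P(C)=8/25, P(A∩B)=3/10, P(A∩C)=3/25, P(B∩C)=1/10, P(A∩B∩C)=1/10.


P(A∪B∪C) = P(A)+P(B)+P(C) - P(AB)-P(AC)-P(BC) + P(ABC)
= 17/50+9/25+8/25 - 3/10-3/25-1/10 + 1/10
= 3/5

3/5


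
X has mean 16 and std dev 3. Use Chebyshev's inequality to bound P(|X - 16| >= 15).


k = 15/3 = 5
Chebyshev: P(|X-mu| >= k*sigma) <= 1/k^2 = 1/5^2 = 1/25

1/25


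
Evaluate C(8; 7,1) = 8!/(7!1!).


8! = 40320
Denominator: 7!=5040 * 1!=1
Coefficient = 40320 / 5040 = 8

8


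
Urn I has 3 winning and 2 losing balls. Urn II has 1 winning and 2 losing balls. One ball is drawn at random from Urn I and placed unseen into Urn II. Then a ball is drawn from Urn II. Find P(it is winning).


P(transfer winning) = 3/5; P(transfer losing) = 2/5
If winning transferred: Urn II has 2 winning of 4, so P(winning|winning moved) = 1/2
If losing transferred: Urn II has 1 winning of 4, so P(winning|losing moved) = 1/4
By total probability: P(winning) = 3/5*1/2 + 2/5*1/4 = 2/5

2/5


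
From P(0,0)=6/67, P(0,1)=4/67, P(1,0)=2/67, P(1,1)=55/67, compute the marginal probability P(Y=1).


P(Y=1) = P(0,1)+P(1,1) = 4/67 + 55/67 = 59/67

59/67


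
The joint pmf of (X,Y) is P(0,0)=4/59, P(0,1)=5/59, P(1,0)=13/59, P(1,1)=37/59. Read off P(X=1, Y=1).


Read from table: P(X=1, Y=1) = 37/59

37/59


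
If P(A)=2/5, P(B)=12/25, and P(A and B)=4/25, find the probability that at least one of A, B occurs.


P(A∪B) = P(A) + P(B) - P(A∩B)
= 2/5 + 12/25 - 4/25 = 18/25

18/25


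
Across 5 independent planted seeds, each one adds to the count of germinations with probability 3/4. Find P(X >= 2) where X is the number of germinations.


P(X>=2) = P(X=2) + P(X=3) + P(X=4) + P(X=5)
= 45/512 + 135/512 + 405/1024 + 243/1024
= 63/64

63/64


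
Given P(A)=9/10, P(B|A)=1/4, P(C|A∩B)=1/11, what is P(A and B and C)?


P(A∩B∩C) = P(A) * P(B|A) * P(C|A∩B)
= 9/10 * 1/4 * 1/11
= 9/40 * 1/11 = 9/440

9/440


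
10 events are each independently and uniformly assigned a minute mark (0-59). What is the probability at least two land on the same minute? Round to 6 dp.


P(all different) = prod((60-i)/60 for i=0..9) = 0.452468
P(at least one match) = 1 - 0.452468 = 0.547532

0.547532


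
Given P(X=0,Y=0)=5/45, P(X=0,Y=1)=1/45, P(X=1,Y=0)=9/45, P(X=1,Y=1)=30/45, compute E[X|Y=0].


P(Y=0) = 14/45
E[X|Y=0] = (0*5 + 1*9)/14 = 9/14

9/14


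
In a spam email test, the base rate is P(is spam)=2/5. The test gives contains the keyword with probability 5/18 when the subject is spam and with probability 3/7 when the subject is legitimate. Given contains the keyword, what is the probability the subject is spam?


P(A) = P(A|B)P(B) + P(A|B')P(B') = 5/18*2/5 + 3/7*3/5 = 116/315
P(B|A) = P(A|B)P(B)/P(A) = (1/9)/(116/315) = 35/116

35/116


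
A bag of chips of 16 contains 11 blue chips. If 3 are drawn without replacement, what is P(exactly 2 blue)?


P(X=2) = C(11,2)*C(5,1) / C(16,3)
= 55*5 / 560
= 275/560 = 55/112

55/112


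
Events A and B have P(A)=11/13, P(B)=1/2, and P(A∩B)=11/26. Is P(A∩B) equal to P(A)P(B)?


P(A)*P(B) = 11/13*1/2 = 11/26
P(A∩B) = 11/26, which equals P(A)P(B), so independent

Yes, A and B are independent


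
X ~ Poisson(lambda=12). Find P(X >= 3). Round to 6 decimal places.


P(X>=3) = 1 - P(X<=2) = 1 - (e^(-12)*12^0/0! + e^(-12)*12^1/1! + e^(-12)*12^2/2!)
≈ 1 - (0.0000061442 + 0.0000737305 + 0.0004423833)
= 1 - 0.0005222580 = 0.9994777420
≈ 0.999478

0.999478


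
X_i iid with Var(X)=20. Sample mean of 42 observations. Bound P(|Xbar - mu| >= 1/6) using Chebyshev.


Var(Xbar) = Var(X)/n = 20/42
Chebyshev: P(|Xbar-mu| >= 1/6) <= Var(Xbar)/(1/6)^2 = (10/21)/(1/36) = 120/7
Bound exceeds 1, so trivial bound: 1

1


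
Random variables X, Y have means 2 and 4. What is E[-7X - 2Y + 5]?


E[-7X - 2Y + 5] = -7*E[X] - 2*E[Y] + 5
= (-7)*(2) + (-2)*(4) + (5)
= -14 - 8 + 5 = -17

-17


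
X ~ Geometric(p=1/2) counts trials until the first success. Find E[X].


For geometric (trials until first success), E[X] = 1/p = 1/(1/2) = 2

2


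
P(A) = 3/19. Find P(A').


P(A') = 1 - P(A) = 1 - 3/19 = 16/19

16/19


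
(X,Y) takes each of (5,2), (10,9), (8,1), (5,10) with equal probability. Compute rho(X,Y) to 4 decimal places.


Cov(X,Y) = 1.0000, Var(X) = 4.5000, Var(Y) = 16.2500
rho = Cov/(sqrt(VarX)*sqrt(VarY)) = 0.1169

0.1169


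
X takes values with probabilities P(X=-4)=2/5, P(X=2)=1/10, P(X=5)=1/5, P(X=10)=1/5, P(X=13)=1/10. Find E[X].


E[X] = sum(x * P(x))
= -4*2/5 + 2*1/10 + 5*1/5 + 10*1/5 + 13*1/10
= 29/10

29/10


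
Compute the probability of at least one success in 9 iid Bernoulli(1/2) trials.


P(at least one) = 1 - P(none)
P(none) = (1 - 1/2)^9 = (1/2)^9 = 1/512
P(at least one) = 1 - 1/512 = 511/512

511/512


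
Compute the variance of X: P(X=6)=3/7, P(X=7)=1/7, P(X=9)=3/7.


E[X] = 52/7, E[X^2] = 400/7
Var(X) = E[X^2] - (E[X])^2 = 400/7 - (52/7)^2 = 96/49

96/49


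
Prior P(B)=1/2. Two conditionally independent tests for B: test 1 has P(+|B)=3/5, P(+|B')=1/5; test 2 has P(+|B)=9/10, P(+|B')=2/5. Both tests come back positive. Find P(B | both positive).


After test 1: P(+) = 3/5*1/2 + 1/5*1/2 = 2/5
P(B|+) = (3/10)/(2/5) = 3/4
After test 2 (use post1 as new prior): P(+) = 9/10*3/4 + 2/5*1/4 = 31/40
P(B|+,+) = (27/40)/(31/40) = 27/31

27/31


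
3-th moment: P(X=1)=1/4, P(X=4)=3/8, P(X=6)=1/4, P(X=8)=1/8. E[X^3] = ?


E[X^3] = sum(x^3 * P(x))
= 1*1/4 + 64*3/8 + 216*1/4 + 512*1/8
= 569/4

569/4


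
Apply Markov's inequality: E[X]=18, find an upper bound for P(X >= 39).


Markov: P(X >= a) <= E[X]/a
P(X >= 39) <= 18/39 = 6/13

6/13


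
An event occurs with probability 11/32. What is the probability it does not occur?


P(A') = 1 - P(A) = 1 - 11/32 = 21/32

21/32


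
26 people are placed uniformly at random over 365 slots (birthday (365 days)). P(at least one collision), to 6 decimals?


P(all different) = prod((365-i)/365 for i=0..25) = 0.401759
P(at least one match) = 1 - 0.401759 = 0.598241

0.598241


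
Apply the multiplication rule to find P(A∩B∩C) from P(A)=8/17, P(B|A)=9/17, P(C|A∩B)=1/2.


P(A∩B∩C) = P(A) * P(B|A) * P(C|A∩B)
= 8/17 * 9/17 * 1/2
= 72/289 * 1/2 = 36/289

36/289


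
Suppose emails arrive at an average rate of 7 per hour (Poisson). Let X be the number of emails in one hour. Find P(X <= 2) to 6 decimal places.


P(X<=2) = e^(-7)*7^0/0! + e^(-7)*7^1/1! + e^(-7)*7^2/2!
≈ 0.0009118820 + 0.0063831738 + 0.0223411082
= 0.0296361640
≈ 0.029636

0.029636


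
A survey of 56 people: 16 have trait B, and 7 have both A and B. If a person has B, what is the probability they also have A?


P(A|B) = P(A∩B)/P(B) = (7/56)/(16/56) = 7/16

7/16


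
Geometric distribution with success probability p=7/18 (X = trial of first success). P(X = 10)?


P(X=10) = (1-p)^9 * p = (11/18)^9 * 7/18
= 2357947691/198359290368 * 7/18 = 16505633837/3570467226624

16505633837/3570467226624


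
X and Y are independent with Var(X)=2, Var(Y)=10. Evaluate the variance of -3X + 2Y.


Independence => Cov(X,Y)=0
Var(-3X + 2Y) = (-3)^2*Var(X) + 2^2*Var(Y)
= 9*2 + 4*10 = 58

58


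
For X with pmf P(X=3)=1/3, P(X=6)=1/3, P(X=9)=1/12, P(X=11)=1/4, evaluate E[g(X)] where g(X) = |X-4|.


E[|X-4|] = sum(g(x)*P(x))
= 1*1/3 + 2*1/3 + 5*1/12 + 7*1/4
= 19/6

19/6


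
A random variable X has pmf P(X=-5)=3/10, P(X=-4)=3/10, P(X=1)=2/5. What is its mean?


E[X] = sum(x * P(x))
= -5*3/10 - 4*3/10 + 1*2/5
= -23/10

-23/10


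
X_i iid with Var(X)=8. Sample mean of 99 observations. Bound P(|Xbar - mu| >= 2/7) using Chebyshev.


Var(Xbar) = Var(X)/n = 8/99
Chebyshev: P(|Xbar-mu| >= 2/7) <= Var(Xbar)/(2/7)^2 = (8/99)/(4/49) = 98/99

98/99


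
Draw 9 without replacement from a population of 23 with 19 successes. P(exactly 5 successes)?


P(X=5) = C(19,5)*C(4,4) / C(23,9)
= 11628*1 / 817190
= 11628/817190 = 18/1265

18/1265


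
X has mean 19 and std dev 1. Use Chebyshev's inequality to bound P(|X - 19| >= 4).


k = 4/1 = 4
Chebyshev: P(|X-mu| >= k*sigma) <= 1/k^2 = 1/4^2 = 1/16

1/16


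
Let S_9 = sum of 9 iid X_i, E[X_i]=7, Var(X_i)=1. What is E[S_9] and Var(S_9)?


E[S_n] = n*mu = 9*7 = 63
Var(S_n) = n*sigma^2 = 9*1 = 9

E[S_9]=63, Var(S_9)=9


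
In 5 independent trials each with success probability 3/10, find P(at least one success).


P(at least one) = 1 - P(none)
P(none) = (1 - 3/10)^5 = (7/10)^5 = 16807/100000
P(at least one) = 1 - 16807/100000 = 83193/100000

83193/100000


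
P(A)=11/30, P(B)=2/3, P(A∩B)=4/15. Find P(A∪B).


P(A∪B) = P(A) + P(B) - P(A∩B)
= 11/30 + 2/3 - 4/15 = 23/30

23/30


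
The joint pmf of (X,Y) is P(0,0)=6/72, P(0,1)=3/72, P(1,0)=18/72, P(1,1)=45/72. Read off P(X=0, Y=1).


Read from table: P(X=0, Y=1) = 3/72 = 1/24

1/24


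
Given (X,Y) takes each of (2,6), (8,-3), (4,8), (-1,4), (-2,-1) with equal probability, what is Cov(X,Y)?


E[X]=11/5, E[Y]=14/5, E[XY]=18/5
Cov(X,Y) = E[XY] - E[X]E[Y] = 18/5 - 11/5*14/5 = -64/25

-64/25


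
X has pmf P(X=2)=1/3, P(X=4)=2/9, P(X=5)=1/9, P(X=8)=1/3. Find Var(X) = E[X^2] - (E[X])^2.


E[X] = 43/9, E[X^2] = 29
Var(X) = E[X^2] - (E[X])^2 = 29 - (43/9)^2 = 500/81

500/81


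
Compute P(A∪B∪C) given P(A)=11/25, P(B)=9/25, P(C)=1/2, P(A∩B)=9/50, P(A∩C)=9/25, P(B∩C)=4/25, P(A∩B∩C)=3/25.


P(A∪B∪C) = P(A)+P(B)+P(C) - P(AB)-P(AC)-P(BC) + P(ABC)
= 11/25+9/25+1/2 - 9/50-9/25-4/25 + 3/25
= 18/25

18/25


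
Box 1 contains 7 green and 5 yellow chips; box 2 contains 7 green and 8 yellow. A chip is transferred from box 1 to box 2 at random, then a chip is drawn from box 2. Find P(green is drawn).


P(transfer green) = 7/12; P(transfer yellow) = 5/12
If green transferred: Urn II has 8 green of 16, so P(green|green moved) = 1/2
If yellow transferred: Urn II has 7 green of 16, so P(green|yellow moved) = 7/16
By total probability: P(green) = 7/12*1/2 + 5/12*7/16 = 91/192

91/192


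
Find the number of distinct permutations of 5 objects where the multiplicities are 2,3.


5! = 120
Denominator: 2!=2 * 3!=6
Coefficient = 120 / 12 = 10

10


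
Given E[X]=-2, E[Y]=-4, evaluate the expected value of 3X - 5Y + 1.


E[3X - 5Y + 1] = 3*E[X] - 5*E[Y] + 1
= (3)*(-2) + (-5)*(-4) + (1)
= -6 + 20 + 1 = 15

15


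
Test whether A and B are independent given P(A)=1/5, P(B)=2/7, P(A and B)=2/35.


P(A)*P(B) = 1/5*2/7 = 2/35
P(A∩B) = 2/35, which equals P(A)P(B), so independent

Yes, A and B are independent


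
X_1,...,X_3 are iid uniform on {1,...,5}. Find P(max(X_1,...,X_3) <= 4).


P(max <= 4) = P(all X_i <= 4) = (P(X_1 <= 4))^3
= (4/5)^3 = 64/125

64/125


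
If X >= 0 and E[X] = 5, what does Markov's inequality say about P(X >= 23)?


Markov: P(X >= a) <= E[X]/a
P(X >= 23) <= 5/23

5/23


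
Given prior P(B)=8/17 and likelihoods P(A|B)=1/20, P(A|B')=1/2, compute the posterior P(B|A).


P(A) = P(A|B)P(B) + P(A|B')P(B') = 1/20*8/17 + 1/2*9/17 = 49/170
P(B|A) = P(A|B)P(B)/P(A) = (2/85)/(49/170) = 4/49

4/49


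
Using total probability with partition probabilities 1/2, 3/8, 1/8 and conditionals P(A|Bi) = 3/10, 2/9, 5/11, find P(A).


P(A) = P(A|B1)P(B1) + P(A|B2)P(B2) + P(A|B3)P(B3)
= 3/10*1/2 + 2/9*3/8 + 5/11*1/8
= 3/20 + 1/12 + 5/88 = 383/1320

383/1320


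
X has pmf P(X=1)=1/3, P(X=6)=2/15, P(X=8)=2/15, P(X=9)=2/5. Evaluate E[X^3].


E[X^3] = sum(x^3 * P(x))
= 1*1/3 + 216*2/15 + 512*2/15 + 729*2/5
= 389

389


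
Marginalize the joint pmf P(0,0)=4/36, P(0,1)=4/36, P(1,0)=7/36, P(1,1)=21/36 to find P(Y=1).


P(Y=1) = P(0,1)+P(1,1) = 4/36 + 21/36 = 25/36

25/36


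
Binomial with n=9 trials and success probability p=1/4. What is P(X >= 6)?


P(X>=6) = P(X=6) + P(X=7) + P(X=8) + P(X=9)
= 567/65536 + 81/65536 + 27/262144 + 1/262144
= 655/65536

655/65536


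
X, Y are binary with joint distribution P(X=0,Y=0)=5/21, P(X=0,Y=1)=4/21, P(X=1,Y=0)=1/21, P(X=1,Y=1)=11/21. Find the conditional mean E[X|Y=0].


P(Y=0) = 6/21
E[X|Y=0] = (0*5 + 1*1)/6 = 1/6

1/6


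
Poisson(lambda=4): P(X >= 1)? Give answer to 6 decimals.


P(X>=1) = 1 - P(X<=0) = 1 - (e^(-4)*4^0/0!)
≈ 1 - 0.0183156389 = 0.9816843611
≈ 0.981684

0.981684


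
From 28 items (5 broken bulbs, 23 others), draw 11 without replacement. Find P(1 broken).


P(X=1) = C(5,1)*C(23,10) / C(28,11)
= 5*1144066 / 21474180
= 5720330/21474180 = 187/702

187/702


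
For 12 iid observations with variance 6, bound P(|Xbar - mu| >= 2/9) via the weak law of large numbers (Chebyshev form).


Var(Xbar) = Var(X)/n = 6/12
Chebyshev: P(|Xbar-mu| >= 2/9) <= Var(Xbar)/(2/9)^2 = (1/2)/(4/81) = 81/8
Bound exceeds 1, so trivial bound: 1

1


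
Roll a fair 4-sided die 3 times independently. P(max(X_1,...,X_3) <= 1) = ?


P(max <= 1) = P(all X_i <= 1) = (P(X_1 <= 1))^3
= (1/4)^3 = 1/64

1/64


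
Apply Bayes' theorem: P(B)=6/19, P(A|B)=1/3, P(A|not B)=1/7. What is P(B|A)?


P(A) = P(A|B)P(B) + P(A|B')P(B') = 1/3*6/19 + 1/7*13/19 = 27/133
P(B|A) = P(A|B)P(B)/P(A) = (2/19)/(27/133) = 14/27

14/27


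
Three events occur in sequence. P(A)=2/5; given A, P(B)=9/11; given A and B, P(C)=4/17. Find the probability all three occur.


P(A∩B∩C) = P(A) * P(B|A) * P(C|A∩B)
= 2/5 * 9/11 * 4/17
= 18/55 * 4/17 = 72/935

72/935


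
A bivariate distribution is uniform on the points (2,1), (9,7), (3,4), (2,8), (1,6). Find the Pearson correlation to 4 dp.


Cov(X,Y) = 2.1200, Var(X) = 8.2400, Var(Y) = 6.1600
rho = Cov/(sqrt(VarX)*sqrt(VarY)) = 0.2976

0.2976


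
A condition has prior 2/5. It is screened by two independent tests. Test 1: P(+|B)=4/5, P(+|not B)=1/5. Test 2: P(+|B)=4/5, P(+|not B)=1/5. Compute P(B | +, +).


After test 1: P(+) = 4/5*2/5 + 1/5*3/5 = 11/25
P(B|+) = (8/25)/(11/25) = 8/11
After test 2 (use post1 as new prior): P(+) = 4/5*8/11 + 1/5*3/11 = 7/11
P(B|+,+) = (32/55)/(7/11) = 32/35

32/35


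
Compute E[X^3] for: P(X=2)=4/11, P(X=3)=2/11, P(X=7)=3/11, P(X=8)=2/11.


E[X^3] = sum(x^3 * P(x))
= 8*4/11 + 27*2/11 + 343*3/11 + 512*2/11
= 2139/11

2139/11


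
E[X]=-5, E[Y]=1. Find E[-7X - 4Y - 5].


E[-7X - 4Y - 5] = -7*E[X] - 4*E[Y] - 5
= (-7)*(-5) + (-4)*(1) + (-5)
= 35 - 4 - 5 = 26

26


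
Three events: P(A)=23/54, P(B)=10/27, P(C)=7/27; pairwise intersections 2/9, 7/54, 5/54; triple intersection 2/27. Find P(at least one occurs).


P(A∪B∪C) = P(A)+P(B)+P(C) - P(AB)-P(AC)-P(BC) + P(ABC)
= 23/54+10/27+7/27 - 2/9-7/54-5/54 + 2/27
= 37/54

37/54


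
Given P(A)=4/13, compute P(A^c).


P(A') = 1 - P(A) = 1 - 4/13 = 9/13

9/13


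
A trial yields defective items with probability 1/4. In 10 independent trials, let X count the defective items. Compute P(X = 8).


P(X=8) = C(10,8) * p^8 * (1-p)^2
= 45 * 1/65536 * 9/16
= 405/1048576

405/1048576


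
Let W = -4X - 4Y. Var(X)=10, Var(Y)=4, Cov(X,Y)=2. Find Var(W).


Var(-4X - 4Y) = (-4)^2*Var(X) + (-4)^2*Var(Y) + 2*(-4)*(-4)*Cov(X,Y)
= 16*10 + 16*4 + 32*2
= 160 + 64 + 64 = 288

288


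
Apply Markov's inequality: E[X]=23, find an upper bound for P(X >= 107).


Markov: P(X >= a) <= E[X]/a
P(X >= 107) <= 23/107

23/107


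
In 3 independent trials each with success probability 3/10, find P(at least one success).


P(at least one) = 1 - P(none)
P(none) = (1 - 3/10)^3 = (7/10)^3 = 343/1000
P(at least one) = 1 - 343/1000 = 657/1000

657/1000


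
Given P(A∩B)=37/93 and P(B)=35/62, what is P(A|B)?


P(A|B) = P(A∩B)/P(B) = (74/186)/(105/186) = 74/105

74/105


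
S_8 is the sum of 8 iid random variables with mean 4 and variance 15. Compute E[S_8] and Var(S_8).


E[S_n] = n*mu = 8*4 = 32
Var(S_n) = n*sigma^2 = 8*15 = 120

E[S_8]=32, Var(S_8)=120


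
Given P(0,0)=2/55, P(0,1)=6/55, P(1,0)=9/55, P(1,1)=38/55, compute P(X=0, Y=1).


Read from table: P(X=0, Y=1) = 6/55

6/55


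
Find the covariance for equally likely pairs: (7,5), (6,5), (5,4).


E[X]=6, E[Y]=14/3, E[XY]=85/3
Cov(X,Y) = E[XY] - E[X]E[Y] = 85/3 - 6*14/3 = 1/3

1/3


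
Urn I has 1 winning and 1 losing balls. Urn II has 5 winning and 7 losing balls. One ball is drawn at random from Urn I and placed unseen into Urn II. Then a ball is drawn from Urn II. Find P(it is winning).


P(transfer winning) = 1/2; P(transfer losing) = 1/2
If winning transferred: Urn II has 6 winning of 13, so P(winning|winning moved) = 6/13
If losing transferred: Urn II has 5 winning of 13, so P(winning|losing moved) = 5/13
By total probability: P(winning) = 1/2*6/13 + 1/2*5/13 = 11/26

11/26


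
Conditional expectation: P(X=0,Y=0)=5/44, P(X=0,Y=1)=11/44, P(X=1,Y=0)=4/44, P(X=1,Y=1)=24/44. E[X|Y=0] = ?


P(Y=0) = 9/44
E[X|Y=0] = (0*5 + 1*4)/9 = 4/9

4/9


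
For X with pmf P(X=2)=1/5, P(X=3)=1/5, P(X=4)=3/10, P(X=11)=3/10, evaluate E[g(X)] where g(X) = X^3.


E[X^3] = sum(g(x)*P(x))
= 8*1/5 + 27*1/5 + 64*3/10 + 1331*3/10
= 851/2

851/2


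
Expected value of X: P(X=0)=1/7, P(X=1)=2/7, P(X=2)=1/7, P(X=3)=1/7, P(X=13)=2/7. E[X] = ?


E[X] = sum(x * P(x))
= 0*1/7 + 1*2/7 + 2*1/7 + 3*1/7 + 13*2/7
= 33/7

33/7


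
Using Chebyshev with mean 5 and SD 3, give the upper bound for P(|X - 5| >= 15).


k = 15/3 = 5
Chebyshev: P(|X-mu| >= k*sigma) <= 1/k^2 = 1/5^2 = 1/25

1/25


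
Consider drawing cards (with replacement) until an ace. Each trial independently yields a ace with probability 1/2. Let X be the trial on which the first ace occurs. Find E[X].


For geometric (trials until first success), E[X] = 1/p = 1/(1/2) = 2

2
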